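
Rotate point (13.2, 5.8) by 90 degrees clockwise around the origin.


90° CW: (x,y) -> (y, -x)
(13.2,5.8) -> (5.8, -13.2)

(5.8, -13.2)


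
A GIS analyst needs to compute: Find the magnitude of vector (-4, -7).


|u| = sqrt((-4)^2 + (-7)^2) = sqrt(65) = 8.0623

8.0623


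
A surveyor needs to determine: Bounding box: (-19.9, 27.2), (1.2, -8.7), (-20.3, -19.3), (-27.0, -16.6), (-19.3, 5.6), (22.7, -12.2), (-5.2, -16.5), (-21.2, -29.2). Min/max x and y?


x range: [-27, 22.7]
y range: [-29.2, 27.2]
Bounding box: (-27,-29.2) to (22.7,27.2)

(-27,-29.2) to (22.7,27.2)


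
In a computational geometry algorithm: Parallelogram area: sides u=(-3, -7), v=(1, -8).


|u x v| = |(-3)*(-8) - (-7)*1|
= |24 - (-7)| = 31

31


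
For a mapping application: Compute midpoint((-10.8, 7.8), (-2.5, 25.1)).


M = (((-10.8)+(-2.5))/2, (7.8+25.1)/2)
= (-6.65, 16.45)

(-6.65, 16.45)


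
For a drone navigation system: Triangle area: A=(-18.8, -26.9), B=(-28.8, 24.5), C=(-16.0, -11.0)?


Area = |x_A(y_B-y_C) + x_B(y_C-y_A) + x_C(y_A-y_B)|/2
= |(-667.4) + (-457.92) + 822.4|/2
= 302.92/2 = 151.46

151.46


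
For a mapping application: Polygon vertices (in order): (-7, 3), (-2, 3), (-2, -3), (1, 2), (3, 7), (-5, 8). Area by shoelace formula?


Shoelace sum: ((-7)*3 - (-2)*3) + ((-2)*(-3) - (-2)*3) + ((-2)*2 - 1*(-3)) + (1*7 - 3*2) + (3*8 - (-5)*7) + ((-5)*3 - (-7)*8)
= 97
Area = |97|/2 = 48.5

48.5


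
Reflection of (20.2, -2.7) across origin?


Reflection over origin: (x,y) -> (-x,-y)
(20.2, -2.7) -> (-20.2, 2.7)

(-20.2, 2.7)


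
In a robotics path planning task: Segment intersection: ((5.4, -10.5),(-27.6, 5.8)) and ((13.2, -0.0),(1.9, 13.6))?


Cross products: d1=224.73, d2=489.34, d3=-473.64, d4=-738.25
d1*d2 < 0 and d3*d4 < 0? no

No, they don't intersect


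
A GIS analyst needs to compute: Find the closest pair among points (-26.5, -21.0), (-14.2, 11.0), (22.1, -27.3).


d(P0,P1) = 34.2825, d(P0,P2) = 49.0066, d(P1,P2) = 52.7691
Closest: P0 and P1

Closest pair: (-26.5, -21.0) and (-14.2, 11.0), distance = 34.2825


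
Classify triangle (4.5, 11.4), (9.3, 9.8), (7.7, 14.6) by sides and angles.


Side lengths squared: AB^2=25.6, BC^2=25.6, CA^2=20.48
Sorted: [20.48, 25.6, 25.6]
By sides: Isosceles, By angles: Acute

Isosceles, Acute


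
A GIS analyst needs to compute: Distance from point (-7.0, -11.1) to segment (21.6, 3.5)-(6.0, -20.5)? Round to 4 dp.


Project P onto AB: t = 0.9722 (clamped to [0,1])
Closest point on segment: (6.4341, -19.8322)
Distance: 16.0227

16.0227


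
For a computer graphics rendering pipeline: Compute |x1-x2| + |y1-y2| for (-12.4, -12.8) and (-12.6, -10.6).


|(-12.4)-(-12.6)| + |(-12.8)-(-10.6)| = 0.2 + 2.2 = 2.4

2.4


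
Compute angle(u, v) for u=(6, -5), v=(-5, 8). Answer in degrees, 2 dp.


u.v = -70, |u| = sqrt(61) = 7.8102, |v| = sqrt(89) = 9.434
cos(theta) = u.v/(|u||v|) = -70/sqrt(5429) = -0.950032
theta = acos(-0.950032) = 161.81 degrees

161.81 degrees


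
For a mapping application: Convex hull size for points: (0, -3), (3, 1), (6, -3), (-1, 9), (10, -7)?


Convex hull vertices (CCW): (-1, 9), (0, -3), (10, -7)
Count = 3

3


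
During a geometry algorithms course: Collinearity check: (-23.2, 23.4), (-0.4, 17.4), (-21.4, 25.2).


Cross product: ((-0.4)-(-23.2))*(25.2-23.4) - (17.4-23.4)*((-21.4)-(-23.2))
= 51.84

No, not collinear


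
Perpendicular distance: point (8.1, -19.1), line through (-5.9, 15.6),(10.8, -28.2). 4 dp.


|cross product| = 33.71
|line direction| = sqrt(2197.33) = 46.8757
Distance = 33.71/sqrt(2197.33) = 0.7191

0.7191


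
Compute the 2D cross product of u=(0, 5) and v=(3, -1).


u x v = u_x*v_y - u_y*v_x = 0*(-1) - 5*3
= 0 - 15 = -15

-15


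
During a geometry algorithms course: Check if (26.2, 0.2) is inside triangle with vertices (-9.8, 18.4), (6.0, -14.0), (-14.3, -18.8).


Cross products: AB x AP = 878.84, BC x BP = -191.3, CA x CP = -1421.1
All same sign? no

No, outside


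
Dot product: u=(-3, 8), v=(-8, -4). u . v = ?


u . v = u_x*v_x + u_y*v_y = (-3)*(-8) + 8*(-4)
= 24 + (-32) = -8

-8


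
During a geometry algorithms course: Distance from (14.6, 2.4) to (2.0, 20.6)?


dx=-12.6, dy=18.2
d^2 = (-12.6)^2 + 18.2^2 = 490
d = sqrt(490) = 22.1359

22.1359


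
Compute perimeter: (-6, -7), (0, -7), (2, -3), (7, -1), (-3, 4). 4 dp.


Sides: (-6, -7)->(0, -7): sqrt(36) = 6, (0, -7)->(2, -3): sqrt(20) = 4.472136, (2, -3)->(7, -1): sqrt(29) = 5.385165, (7, -1)->(-3, 4): sqrt(125) = 11.18034, (-3, 4)->(-6, -7): sqrt(130) = 11.401754
Sum = 38.439395
Perimeter = 38.4394

38.4394


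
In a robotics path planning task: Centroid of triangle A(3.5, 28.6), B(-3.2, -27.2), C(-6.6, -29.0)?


Centroid = ((x_A+x_B+x_C)/3, (y_A+y_B+y_C)/3)
= ((3.5+(-3.2)+(-6.6))/3, (28.6+(-27.2)+(-29))/3)
= (-2.1, -9.2)

(-2.1, -9.2)


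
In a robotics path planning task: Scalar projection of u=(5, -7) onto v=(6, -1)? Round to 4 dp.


u.v = 37, |v| = sqrt(37) = 6.0828
Scalar projection = u.v / |v| = 37 / sqrt(37) = 6.0828

6.0828


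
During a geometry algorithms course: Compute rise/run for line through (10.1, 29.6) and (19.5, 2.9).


slope = (y2-y1)/(x2-x1) = (2.9-29.6)/(19.5-10.1) = (-26.7)/9.4 = -2.8404

-2.8404


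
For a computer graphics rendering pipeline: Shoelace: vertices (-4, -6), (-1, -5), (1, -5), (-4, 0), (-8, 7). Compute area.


Shoelace sum: ((-4)*(-5) - (-1)*(-6)) + ((-1)*(-5) - 1*(-5)) + (1*0 - (-4)*(-5)) + ((-4)*7 - (-8)*0) + ((-8)*(-6) - (-4)*7)
= 52
Area = |52|/2 = 26

26


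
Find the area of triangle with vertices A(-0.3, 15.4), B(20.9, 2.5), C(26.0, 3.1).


Area = |x_A(y_B-y_C) + x_B(y_C-y_A) + x_C(y_A-y_B)|/2
= |0.18 + (-257.07) + 335.4|/2
= 78.51/2 = 39.255

39.255


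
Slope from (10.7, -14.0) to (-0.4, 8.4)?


slope = (y2-y1)/(x2-x1) = (8.4-(-14))/((-0.4)-10.7) = 22.4/(-11.1) = -2.018

-2.018


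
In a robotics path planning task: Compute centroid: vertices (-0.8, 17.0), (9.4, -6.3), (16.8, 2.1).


Centroid = ((x_A+x_B+x_C)/3, (y_A+y_B+y_C)/3)
= (((-0.8)+9.4+16.8)/3, (17+(-6.3)+2.1)/3)
= (8.4667, 4.2667)

(8.4667, 4.2667)


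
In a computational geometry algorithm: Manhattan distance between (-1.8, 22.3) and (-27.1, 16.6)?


|(-1.8)-(-27.1)| + |22.3-16.6| = 25.3 + 5.7 = 31

31


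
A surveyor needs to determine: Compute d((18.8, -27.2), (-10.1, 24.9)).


dx=-28.9, dy=52.1
d^2 = (-28.9)^2 + 52.1^2 = 3549.62
d = sqrt(3549.62) = 59.5787

59.5787


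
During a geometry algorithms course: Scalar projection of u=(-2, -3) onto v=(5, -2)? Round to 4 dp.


u.v = -4, |v| = sqrt(29) = 5.3852
Scalar projection = u.v / |v| = -4 / sqrt(29) = -0.7428

-0.7428


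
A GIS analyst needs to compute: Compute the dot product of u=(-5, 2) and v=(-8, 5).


u . v = u_x*v_x + u_y*v_y = (-5)*(-8) + 2*5
= 40 + 10 = 50

50


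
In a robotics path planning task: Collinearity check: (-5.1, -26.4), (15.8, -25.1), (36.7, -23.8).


Cross product: (15.8-(-5.1))*((-23.8)-(-26.4)) - ((-25.1)-(-26.4))*(36.7-(-5.1))
= 0

Yes, collinear


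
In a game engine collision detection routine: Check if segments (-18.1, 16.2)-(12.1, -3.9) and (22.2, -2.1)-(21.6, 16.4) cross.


Cross products: d1=734.57, d2=187.93, d3=257.37, d4=804.01
d1*d2 < 0 and d3*d4 < 0? no

No, they don't intersect


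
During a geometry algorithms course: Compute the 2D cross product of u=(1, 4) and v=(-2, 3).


u x v = u_x*v_y - u_y*v_x = 1*3 - 4*(-2)
= 3 - (-8) = 11

11


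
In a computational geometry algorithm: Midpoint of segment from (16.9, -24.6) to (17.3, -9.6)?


M = ((16.9+17.3)/2, ((-24.6)+(-9.6))/2)
= (17.1, -17.1)

(17.1, -17.1)


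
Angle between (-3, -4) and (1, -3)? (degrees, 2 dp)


u.v = 9, |u| = sqrt(25) = 5, |v| = sqrt(10) = 3.1623
cos(theta) = u.v/(|u||v|) = 9/sqrt(250) = 0.56921
theta = acos(0.56921) = 55.3 degrees

55.3 degrees


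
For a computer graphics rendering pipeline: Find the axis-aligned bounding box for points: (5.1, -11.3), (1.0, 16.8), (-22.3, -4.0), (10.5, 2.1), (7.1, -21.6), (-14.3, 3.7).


x range: [-22.3, 10.5]
y range: [-21.6, 16.8]
Bounding box: (-22.3,-21.6) to (10.5,16.8)

(-22.3,-21.6) to (10.5,16.8)


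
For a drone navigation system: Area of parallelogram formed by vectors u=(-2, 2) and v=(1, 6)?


|u x v| = |(-2)*6 - 2*1|
= |(-12) - 2| = 14

14


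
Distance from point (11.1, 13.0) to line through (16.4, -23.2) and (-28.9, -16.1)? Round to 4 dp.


|cross product| = 1602.23
|line direction| = sqrt(2102.5) = 45.853
Distance = 1602.23/sqrt(2102.5) = 34.9427

34.9427


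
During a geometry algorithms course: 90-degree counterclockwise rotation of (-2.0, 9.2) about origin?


90° CCW: (x,y) -> (-y, x)
(-2,9.2) -> (-9.2, -2)

(-9.2, -2)


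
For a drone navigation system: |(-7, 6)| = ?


|u| = sqrt((-7)^2 + 6^2) = sqrt(85) = 9.2195

9.2195


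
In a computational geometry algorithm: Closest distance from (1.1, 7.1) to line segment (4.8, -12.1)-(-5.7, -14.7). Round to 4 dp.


Project P onto AB: t = 0 (clamped to [0,1])
Closest point on segment: (4.8, -12.1)
Distance: 19.5533

19.5533


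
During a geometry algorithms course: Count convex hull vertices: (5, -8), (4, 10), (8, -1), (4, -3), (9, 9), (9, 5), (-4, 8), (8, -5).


Convex hull vertices (CCW): (-4, 8), (5, -8), (8, -5), (9, 5), (9, 9), (4, 10)
Count = 6

6


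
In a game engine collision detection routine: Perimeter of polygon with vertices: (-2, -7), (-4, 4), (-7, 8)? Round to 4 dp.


Sides: (-2, -7)->(-4, 4): sqrt(125) = 11.18034, (-4, 4)->(-7, 8): sqrt(25) = 5, (-7, 8)->(-2, -7): sqrt(250) = 15.811388
Sum = 31.991728
Perimeter = 31.9917

31.9917


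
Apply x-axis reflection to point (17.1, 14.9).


Reflection over x-axis: (x,y) -> (x,-y)
(17.1, 14.9) -> (17.1, -14.9)

(17.1, -14.9)


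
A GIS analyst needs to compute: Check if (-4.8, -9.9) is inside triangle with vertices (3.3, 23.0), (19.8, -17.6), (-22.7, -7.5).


Cross products: AB x AP = -871.71, BC x BP = -78.79, CA x CP = -608.35
All same sign? yes

Yes, inside


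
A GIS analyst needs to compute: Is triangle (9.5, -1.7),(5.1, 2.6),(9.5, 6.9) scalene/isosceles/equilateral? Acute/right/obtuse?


Side lengths squared: AB^2=37.85, BC^2=37.85, CA^2=73.96
Sorted: [37.85, 37.85, 73.96]
By sides: Isosceles, By angles: Acute

Isosceles, Acute


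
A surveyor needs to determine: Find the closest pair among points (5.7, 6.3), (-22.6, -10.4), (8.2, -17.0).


d(P0,P1) = 32.86, d(P0,P2) = 23.4337, d(P1,P2) = 31.4992
Closest: P0 and P2

Closest pair: (5.7, 6.3) and (8.2, -17.0), distance = 23.4337


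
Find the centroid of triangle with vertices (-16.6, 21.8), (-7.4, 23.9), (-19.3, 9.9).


Centroid = ((x_A+x_B+x_C)/3, (y_A+y_B+y_C)/3)
= (((-16.6)+(-7.4)+(-19.3))/3, (21.8+23.9+9.9)/3)
= (-14.4333, 18.5333)

(-14.4333, 18.5333)


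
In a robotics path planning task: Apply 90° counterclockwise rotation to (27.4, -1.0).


90° CCW: (x,y) -> (-y, x)
(27.4,-1) -> (1, 27.4)

(1, 27.4)


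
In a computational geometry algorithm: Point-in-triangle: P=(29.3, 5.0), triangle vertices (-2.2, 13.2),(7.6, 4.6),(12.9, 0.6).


Cross products: AB x AP = 190.54, BC x BP = 88.92, CA x CP = -273.08
All same sign? no

No, outside


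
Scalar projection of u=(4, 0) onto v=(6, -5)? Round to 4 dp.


u.v = 24, |v| = sqrt(61) = 7.8102
Scalar projection = u.v / |v| = 24 / sqrt(61) = 3.0729

3.0729


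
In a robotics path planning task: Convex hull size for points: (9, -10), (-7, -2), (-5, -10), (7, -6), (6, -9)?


Convex hull vertices (CCW): (-7, -2), (-5, -10), (9, -10), (7, -6)
Count = 4

4


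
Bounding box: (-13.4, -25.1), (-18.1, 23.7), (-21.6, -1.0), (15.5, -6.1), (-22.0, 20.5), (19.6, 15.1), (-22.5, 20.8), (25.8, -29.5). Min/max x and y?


x range: [-22.5, 25.8]
y range: [-29.5, 23.7]
Bounding box: (-22.5,-29.5) to (25.8,23.7)

(-22.5,-29.5) to (25.8,23.7)


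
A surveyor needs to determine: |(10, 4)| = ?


|u| = sqrt(10^2 + 4^2) = sqrt(116) = 10.7703

10.7703


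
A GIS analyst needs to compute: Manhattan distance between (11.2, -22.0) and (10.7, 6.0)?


|11.2-10.7| + |(-22)-6| = 0.5 + 28 = 28.5

28.5


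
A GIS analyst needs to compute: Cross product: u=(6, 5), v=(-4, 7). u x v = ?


u x v = u_x*v_y - u_y*v_x = 6*7 - 5*(-4)
= 42 - (-20) = 62

62


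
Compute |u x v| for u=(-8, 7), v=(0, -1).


|u x v| = |(-8)*(-1) - 7*0|
= |8 - 0| = 8

8


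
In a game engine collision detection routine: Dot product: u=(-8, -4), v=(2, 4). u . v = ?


u . v = u_x*v_x + u_y*v_y = (-8)*2 + (-4)*4
= (-16) + (-16) = -32

-32


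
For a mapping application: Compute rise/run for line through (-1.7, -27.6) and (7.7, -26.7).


slope = (y2-y1)/(x2-x1) = ((-26.7)-(-27.6))/(7.7-(-1.7)) = 0.9/9.4 = 0.0957

0.0957


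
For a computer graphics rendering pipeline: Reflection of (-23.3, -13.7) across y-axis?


Reflection over y-axis: (x,y) -> (-x,y)
(-23.3, -13.7) -> (23.3, -13.7)

(23.3, -13.7)


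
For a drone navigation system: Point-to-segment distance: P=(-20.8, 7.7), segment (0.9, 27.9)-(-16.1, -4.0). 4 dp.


Project P onto AB: t = 0.7755 (clamped to [0,1])
Closest point on segment: (-12.2836, 3.1615)
Distance: 9.6503

9.6503


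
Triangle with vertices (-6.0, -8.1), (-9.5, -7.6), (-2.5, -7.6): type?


Side lengths squared: AB^2=12.5, BC^2=49, CA^2=12.5
Sorted: [12.5, 12.5, 49]
By sides: Isosceles, By angles: Obtuse

Isosceles, Obtuse


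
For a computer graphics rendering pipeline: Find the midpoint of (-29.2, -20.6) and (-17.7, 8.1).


M = (((-29.2)+(-17.7))/2, ((-20.6)+8.1)/2)
= (-23.45, -6.25)

(-23.45, -6.25)


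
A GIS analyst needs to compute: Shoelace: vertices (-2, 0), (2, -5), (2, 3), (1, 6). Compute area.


Shoelace sum: ((-2)*(-5) - 2*0) + (2*3 - 2*(-5)) + (2*6 - 1*3) + (1*0 - (-2)*6)
= 47
Area = |47|/2 = 23.5

23.5


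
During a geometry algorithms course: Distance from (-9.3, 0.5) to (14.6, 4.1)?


dx=23.9, dy=3.6
d^2 = 23.9^2 + 3.6^2 = 584.17
d = sqrt(584.17) = 24.1696

24.1696


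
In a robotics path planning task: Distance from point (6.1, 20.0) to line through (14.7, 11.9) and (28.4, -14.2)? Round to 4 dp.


|cross product| = 113.49
|line direction| = sqrt(868.9) = 29.4771
Distance = 113.49/sqrt(868.9) = 3.8501

3.8501


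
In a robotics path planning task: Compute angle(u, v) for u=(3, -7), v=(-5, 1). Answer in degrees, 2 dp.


u.v = -22, |u| = sqrt(58) = 7.6158, |v| = sqrt(26) = 5.099
cos(theta) = u.v/(|u||v|) = -22/sqrt(1508) = -0.566529
theta = acos(-0.566529) = 124.51 degrees

124.51 degrees


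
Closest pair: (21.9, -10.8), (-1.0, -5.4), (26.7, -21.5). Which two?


d(P0,P1) = 23.5281, d(P0,P2) = 11.7273, d(P1,P2) = 32.039
Closest: P0 and P2

Closest pair: (21.9, -10.8) and (26.7, -21.5), distance = 11.7273


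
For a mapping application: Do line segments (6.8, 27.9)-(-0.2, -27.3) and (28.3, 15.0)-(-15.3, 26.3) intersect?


Cross products: d1=-319.49, d2=2166.33, d3=1277.1, d4=-1208.72
d1*d2 < 0 and d3*d4 < 0? yes

Yes, they intersect


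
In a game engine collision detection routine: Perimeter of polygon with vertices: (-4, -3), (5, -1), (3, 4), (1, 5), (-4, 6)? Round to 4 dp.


Sides: (-4, -3)->(5, -1): sqrt(85) = 9.219544, (5, -1)->(3, 4): sqrt(29) = 5.385165, (3, 4)->(1, 5): sqrt(5) = 2.236068, (1, 5)->(-4, 6): sqrt(26) = 5.09902, (-4, 6)->(-4, -3): sqrt(81) = 9
Sum = 30.939797
Perimeter = 30.9398

30.9398


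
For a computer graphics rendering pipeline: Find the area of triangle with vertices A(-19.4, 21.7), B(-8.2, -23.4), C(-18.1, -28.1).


Area = |x_A(y_B-y_C) + x_B(y_C-y_A) + x_C(y_A-y_B)|/2
= |(-91.18) + 408.36 + (-816.31)|/2
= 499.13/2 = 249.565

249.565


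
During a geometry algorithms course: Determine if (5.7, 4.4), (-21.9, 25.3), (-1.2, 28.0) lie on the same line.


Cross product: ((-21.9)-5.7)*(28-4.4) - (25.3-4.4)*((-1.2)-5.7)
= -507.15

No, not collinear


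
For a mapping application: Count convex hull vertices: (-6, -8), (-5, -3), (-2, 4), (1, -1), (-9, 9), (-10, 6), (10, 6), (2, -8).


Convex hull vertices (CCW): (-10, 6), (-6, -8), (2, -8), (10, 6), (-9, 9)
Count = 5

5


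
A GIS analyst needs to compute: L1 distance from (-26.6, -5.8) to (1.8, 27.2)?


|(-26.6)-1.8| + |(-5.8)-27.2| = 28.4 + 33 = 61.4

61.4


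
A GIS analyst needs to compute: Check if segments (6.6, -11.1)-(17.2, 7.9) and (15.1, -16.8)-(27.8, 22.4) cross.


Cross products: d1=405.59, d2=231.37, d3=-221.92, d4=-47.7
d1*d2 < 0 and d3*d4 < 0? no

No, they don't intersect


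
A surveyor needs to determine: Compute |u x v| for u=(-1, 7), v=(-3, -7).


|u x v| = |(-1)*(-7) - 7*(-3)|
= |7 - (-21)| = 28

28


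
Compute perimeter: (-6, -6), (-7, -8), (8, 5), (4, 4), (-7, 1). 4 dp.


Sides: (-6, -6)->(-7, -8): sqrt(5) = 2.236068, (-7, -8)->(8, 5): sqrt(394) = 19.849433, (8, 5)->(4, 4): sqrt(17) = 4.123106, (4, 4)->(-7, 1): sqrt(130) = 11.401754, (-7, 1)->(-6, -6): sqrt(50) = 7.071068
Sum = 44.681429
Perimeter = 44.6814

44.6814


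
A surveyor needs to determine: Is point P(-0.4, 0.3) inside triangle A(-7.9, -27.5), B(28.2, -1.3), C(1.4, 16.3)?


Cross products: AB x AP = 807.08, BC x BP = 460.48, CA x CP = 69.96
All same sign? yes

Yes, inside


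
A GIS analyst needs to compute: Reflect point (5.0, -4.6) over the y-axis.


Reflection over y-axis: (x,y) -> (-x,y)
(5, -4.6) -> (-5, -4.6)

(-5, -4.6)


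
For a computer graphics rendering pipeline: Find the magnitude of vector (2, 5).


|u| = sqrt(2^2 + 5^2) = sqrt(29) = 5.3852

5.3852


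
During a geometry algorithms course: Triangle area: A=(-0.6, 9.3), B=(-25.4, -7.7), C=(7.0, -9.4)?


Area = |x_A(y_B-y_C) + x_B(y_C-y_A) + x_C(y_A-y_B)|/2
= |(-1.02) + 474.98 + 119|/2
= 592.96/2 = 296.48

296.48


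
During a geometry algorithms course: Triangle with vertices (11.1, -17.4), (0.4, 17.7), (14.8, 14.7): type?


Side lengths squared: AB^2=1346.5, BC^2=216.36, CA^2=1044.1
Sorted: [216.36, 1044.1, 1346.5]
By sides: Scalene, By angles: Obtuse

Scalene, Obtuse


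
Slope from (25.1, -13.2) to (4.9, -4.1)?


slope = (y2-y1)/(x2-x1) = ((-4.1)-(-13.2))/(4.9-25.1) = 9.1/(-20.2) = -0.4505

-0.4505


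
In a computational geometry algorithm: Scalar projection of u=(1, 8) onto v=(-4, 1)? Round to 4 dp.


u.v = 4, |v| = sqrt(17) = 4.1231
Scalar projection = u.v / |v| = 4 / sqrt(17) = 0.9701

0.9701


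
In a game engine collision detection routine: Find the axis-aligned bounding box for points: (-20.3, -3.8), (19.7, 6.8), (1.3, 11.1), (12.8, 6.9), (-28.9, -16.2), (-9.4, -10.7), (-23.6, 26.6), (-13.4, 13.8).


x range: [-28.9, 19.7]
y range: [-16.2, 26.6]
Bounding box: (-28.9,-16.2) to (19.7,26.6)

(-28.9,-16.2) to (19.7,26.6)


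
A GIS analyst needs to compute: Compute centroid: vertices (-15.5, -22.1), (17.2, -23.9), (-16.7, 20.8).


Centroid = ((x_A+x_B+x_C)/3, (y_A+y_B+y_C)/3)
= (((-15.5)+17.2+(-16.7))/3, ((-22.1)+(-23.9)+20.8)/3)
= (-5, -8.4)

(-5, -8.4)


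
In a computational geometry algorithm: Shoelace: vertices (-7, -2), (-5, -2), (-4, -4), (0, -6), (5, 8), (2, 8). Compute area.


Shoelace sum: ((-7)*(-2) - (-5)*(-2)) + ((-5)*(-4) - (-4)*(-2)) + ((-4)*(-6) - 0*(-4)) + (0*8 - 5*(-6)) + (5*8 - 2*8) + (2*(-2) - (-7)*8)
= 146
Area = |146|/2 = 73

73


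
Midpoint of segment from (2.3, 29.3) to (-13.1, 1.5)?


M = ((2.3+(-13.1))/2, (29.3+1.5)/2)
= (-5.4, 15.4)

(-5.4, 15.4)


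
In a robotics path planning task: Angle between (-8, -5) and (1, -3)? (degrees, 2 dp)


u.v = 7, |u| = sqrt(89) = 9.434, |v| = sqrt(10) = 3.1623
cos(theta) = u.v/(|u||v|) = 7/sqrt(890) = 0.234641
theta = acos(0.234641) = 76.43 degrees

76.43 degrees


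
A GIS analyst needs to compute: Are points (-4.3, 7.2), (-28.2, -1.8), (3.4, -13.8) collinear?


Cross product: ((-28.2)-(-4.3))*((-13.8)-7.2) - ((-1.8)-7.2)*(3.4-(-4.3))
= 571.2

No, not collinear


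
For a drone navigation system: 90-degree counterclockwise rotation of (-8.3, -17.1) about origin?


90° CCW: (x,y) -> (-y, x)
(-8.3,-17.1) -> (17.1, -8.3)

(17.1, -8.3)


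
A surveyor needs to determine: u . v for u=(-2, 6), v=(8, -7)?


u . v = u_x*v_x + u_y*v_y = (-2)*8 + 6*(-7)
= (-16) + (-42) = -58

-58


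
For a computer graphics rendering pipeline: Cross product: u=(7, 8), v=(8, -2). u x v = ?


u x v = u_x*v_y - u_y*v_x = 7*(-2) - 8*8
= (-14) - 64 = -78

-78


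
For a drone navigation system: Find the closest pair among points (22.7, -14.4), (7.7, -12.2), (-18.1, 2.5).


d(P0,P1) = 15.1605, d(P0,P2) = 44.1616, d(P1,P2) = 29.6939
Closest: P0 and P1

Closest pair: (22.7, -14.4) and (7.7, -12.2), distance = 15.1605


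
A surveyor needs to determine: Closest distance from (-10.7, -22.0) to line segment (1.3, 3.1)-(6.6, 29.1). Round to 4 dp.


Project P onto AB: t = 0 (clamped to [0,1])
Closest point on segment: (1.3, 3.1)
Distance: 27.821

27.821


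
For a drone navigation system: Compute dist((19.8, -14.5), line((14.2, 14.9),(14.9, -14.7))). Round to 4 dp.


|cross product| = 145.18
|line direction| = sqrt(876.65) = 29.6083
Distance = 145.18/sqrt(876.65) = 4.9034

4.9034


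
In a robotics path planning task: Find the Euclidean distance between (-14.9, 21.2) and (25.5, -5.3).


dx=40.4, dy=-26.5
d^2 = 40.4^2 + (-26.5)^2 = 2334.41
d = sqrt(2334.41) = 48.3157

48.3157


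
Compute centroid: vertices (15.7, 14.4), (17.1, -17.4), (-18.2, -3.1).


Centroid = ((x_A+x_B+x_C)/3, (y_A+y_B+y_C)/3)
= ((15.7+17.1+(-18.2))/3, (14.4+(-17.4)+(-3.1))/3)
= (4.8667, -2.0333)

(4.8667, -2.0333)


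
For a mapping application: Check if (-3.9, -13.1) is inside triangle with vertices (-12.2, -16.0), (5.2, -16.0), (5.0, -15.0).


Cross products: AB x AP = 50.46, BC x BP = 8.52, CA x CP = -41.58
All same sign? no

No, outside


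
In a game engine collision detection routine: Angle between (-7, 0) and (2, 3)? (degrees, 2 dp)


u.v = -14, |u| = sqrt(49) = 7, |v| = sqrt(13) = 3.6056
cos(theta) = u.v/(|u||v|) = -14/sqrt(637) = -0.5547
theta = acos(-0.5547) = 123.69 degrees

123.69 degrees


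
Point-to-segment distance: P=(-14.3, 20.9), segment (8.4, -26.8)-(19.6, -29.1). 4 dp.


Project P onto AB: t = 0 (clamped to [0,1])
Closest point on segment: (8.4, -26.8)
Distance: 52.8259

52.8259


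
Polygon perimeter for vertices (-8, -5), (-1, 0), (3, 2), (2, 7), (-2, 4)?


Sides: (-8, -5)->(-1, 0): sqrt(74) = 8.602325, (-1, 0)->(3, 2): sqrt(20) = 4.472136, (3, 2)->(2, 7): sqrt(26) = 5.09902, (2, 7)->(-2, 4): sqrt(25) = 5, (-2, 4)->(-8, -5): sqrt(117) = 10.816654
Sum = 33.990135
Perimeter = 33.9901

33.9901


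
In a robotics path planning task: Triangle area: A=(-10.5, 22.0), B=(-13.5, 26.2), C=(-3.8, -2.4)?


Area = |x_A(y_B-y_C) + x_B(y_C-y_A) + x_C(y_A-y_B)|/2
= |(-300.3) + 329.4 + 15.96|/2
= 45.06/2 = 22.53

22.53


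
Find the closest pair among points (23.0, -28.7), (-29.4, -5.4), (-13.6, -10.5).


d(P0,P1) = 57.3468, d(P0,P2) = 40.8754, d(P1,P2) = 16.6027
Closest: P1 and P2

Closest pair: (-29.4, -5.4) and (-13.6, -10.5), distance = 16.6027


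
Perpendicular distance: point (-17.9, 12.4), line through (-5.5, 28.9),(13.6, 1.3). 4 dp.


|cross product| = 657.39
|line direction| = sqrt(1126.57) = 33.5644
Distance = 657.39/sqrt(1126.57) = 19.5859

19.5859


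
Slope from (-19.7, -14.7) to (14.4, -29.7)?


slope = (y2-y1)/(x2-x1) = ((-29.7)-(-14.7))/(14.4-(-19.7)) = (-15)/34.1 = -0.4399

-0.4399


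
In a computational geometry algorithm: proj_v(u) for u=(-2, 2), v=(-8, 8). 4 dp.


u.v = 32, |v| = sqrt(128) = 11.3137
Scalar projection = u.v / |v| = 32 / sqrt(128) = 2.8284

2.8284


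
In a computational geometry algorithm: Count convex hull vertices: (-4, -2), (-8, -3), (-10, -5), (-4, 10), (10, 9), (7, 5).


Convex hull vertices (CCW): (-10, -5), (-4, -2), (7, 5), (10, 9), (-4, 10)
Count = 5

5


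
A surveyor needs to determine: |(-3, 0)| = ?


|u| = sqrt((-3)^2 + 0^2) = sqrt(9) = 3

3


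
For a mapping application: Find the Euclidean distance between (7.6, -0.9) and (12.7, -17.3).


dx=5.1, dy=-16.4
d^2 = 5.1^2 + (-16.4)^2 = 294.97
d = sqrt(294.97) = 17.1747

17.1747


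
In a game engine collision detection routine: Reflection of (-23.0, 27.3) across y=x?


Reflection over y=x: (x,y) -> (y,x)
(-23, 27.3) -> (27.3, -23)

(27.3, -23)


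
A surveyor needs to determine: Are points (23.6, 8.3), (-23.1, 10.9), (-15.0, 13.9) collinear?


Cross product: ((-23.1)-23.6)*(13.9-8.3) - (10.9-8.3)*((-15)-23.6)
= -161.16

No, not collinear


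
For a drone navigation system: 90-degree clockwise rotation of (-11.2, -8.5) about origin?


90° CW: (x,y) -> (y, -x)
(-11.2,-8.5) -> (-8.5, 11.2)

(-8.5, 11.2)


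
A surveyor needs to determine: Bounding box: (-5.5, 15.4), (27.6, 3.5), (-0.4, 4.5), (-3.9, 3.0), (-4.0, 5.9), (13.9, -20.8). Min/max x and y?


x range: [-5.5, 27.6]
y range: [-20.8, 15.4]
Bounding box: (-5.5,-20.8) to (27.6,15.4)

(-5.5,-20.8) to (27.6,15.4)


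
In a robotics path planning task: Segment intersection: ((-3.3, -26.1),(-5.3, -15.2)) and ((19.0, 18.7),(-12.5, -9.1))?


Cross products: d1=791.26, d2=392.31, d3=-332.67, d4=66.28
d1*d2 < 0 and d3*d4 < 0? no

No, they don't intersect


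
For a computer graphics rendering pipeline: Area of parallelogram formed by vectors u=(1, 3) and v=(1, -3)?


|u x v| = |1*(-3) - 3*1|
= |(-3) - 3| = 6

6


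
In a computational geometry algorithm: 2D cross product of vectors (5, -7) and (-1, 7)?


u x v = u_x*v_y - u_y*v_x = 5*7 - (-7)*(-1)
= 35 - 7 = 28

28


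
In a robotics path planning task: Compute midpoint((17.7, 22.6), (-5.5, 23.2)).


M = ((17.7+(-5.5))/2, (22.6+23.2)/2)
= (6.1, 22.9)

(6.1, 22.9)


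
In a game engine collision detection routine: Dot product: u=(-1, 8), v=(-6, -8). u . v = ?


u . v = u_x*v_x + u_y*v_y = (-1)*(-6) + 8*(-8)
= 6 + (-64) = -58

-58


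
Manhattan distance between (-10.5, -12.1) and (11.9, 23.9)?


|(-10.5)-11.9| + |(-12.1)-23.9| = 22.4 + 36 = 58.4

58.4


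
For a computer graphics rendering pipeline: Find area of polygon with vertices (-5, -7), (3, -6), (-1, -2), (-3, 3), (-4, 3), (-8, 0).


Shoelace sum: ((-5)*(-6) - 3*(-7)) + (3*(-2) - (-1)*(-6)) + ((-1)*3 - (-3)*(-2)) + ((-3)*3 - (-4)*3) + ((-4)*0 - (-8)*3) + ((-8)*(-7) - (-5)*0)
= 113
Area = |113|/2 = 56.5

56.5


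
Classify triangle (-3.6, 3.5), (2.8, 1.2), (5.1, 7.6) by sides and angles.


Side lengths squared: AB^2=46.25, BC^2=46.25, CA^2=92.5
Sorted: [46.25, 46.25, 92.5]
By sides: Isosceles, By angles: Right

Isosceles, Right


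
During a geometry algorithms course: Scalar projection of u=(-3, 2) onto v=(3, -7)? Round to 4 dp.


u.v = -23, |v| = sqrt(58) = 7.6158
Scalar projection = u.v / |v| = -23 / sqrt(58) = -3.02

-3.02


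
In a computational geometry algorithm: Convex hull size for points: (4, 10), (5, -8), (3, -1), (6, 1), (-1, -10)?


Convex hull vertices (CCW): (-1, -10), (5, -8), (6, 1), (4, 10)
Count = 4

4


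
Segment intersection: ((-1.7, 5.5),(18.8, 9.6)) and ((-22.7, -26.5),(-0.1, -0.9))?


Cross products: d1=185.6, d2=-246.54, d3=-569.9, d4=-137.76
d1*d2 < 0 and d3*d4 < 0? no

No, they don't intersect


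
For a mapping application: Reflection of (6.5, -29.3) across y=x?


Reflection over y=x: (x,y) -> (y,x)
(6.5, -29.3) -> (-29.3, 6.5)

(-29.3, 6.5)


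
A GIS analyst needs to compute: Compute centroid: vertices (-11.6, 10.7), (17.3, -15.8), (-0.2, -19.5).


Centroid = ((x_A+x_B+x_C)/3, (y_A+y_B+y_C)/3)
= (((-11.6)+17.3+(-0.2))/3, (10.7+(-15.8)+(-19.5))/3)
= (1.8333, -8.2)

(1.8333, -8.2)


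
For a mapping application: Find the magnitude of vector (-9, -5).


|u| = sqrt((-9)^2 + (-5)^2) = sqrt(106) = 10.2956

10.2956


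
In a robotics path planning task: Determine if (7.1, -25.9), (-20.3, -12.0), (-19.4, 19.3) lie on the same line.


Cross product: ((-20.3)-7.1)*(19.3-(-25.9)) - ((-12)-(-25.9))*((-19.4)-7.1)
= -870.13

No, not collinear


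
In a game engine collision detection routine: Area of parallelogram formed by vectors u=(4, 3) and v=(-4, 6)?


|u x v| = |4*6 - 3*(-4)|
= |24 - (-12)| = 36

36


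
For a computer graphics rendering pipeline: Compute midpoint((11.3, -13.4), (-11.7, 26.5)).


M = ((11.3+(-11.7))/2, ((-13.4)+26.5)/2)
= (-0.2, 6.55)

(-0.2, 6.55)


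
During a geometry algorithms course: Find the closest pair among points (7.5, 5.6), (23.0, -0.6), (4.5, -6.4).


d(P0,P1) = 16.694, d(P0,P2) = 12.3693, d(P1,P2) = 19.3879
Closest: P0 and P2

Closest pair: (7.5, 5.6) and (4.5, -6.4), distance = 12.3693


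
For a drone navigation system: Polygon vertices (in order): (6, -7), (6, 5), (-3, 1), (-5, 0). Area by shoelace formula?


Shoelace sum: (6*5 - 6*(-7)) + (6*1 - (-3)*5) + ((-3)*0 - (-5)*1) + ((-5)*(-7) - 6*0)
= 133
Area = |133|/2 = 66.5

66.5


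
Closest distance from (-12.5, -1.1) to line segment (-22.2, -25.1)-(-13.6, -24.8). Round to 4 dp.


Project P onto AB: t = 1 (clamped to [0,1])
Closest point on segment: (-13.6, -24.8)
Distance: 23.7255

23.7255


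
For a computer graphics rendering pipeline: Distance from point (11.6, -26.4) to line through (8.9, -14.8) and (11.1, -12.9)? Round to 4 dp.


|cross product| = 30.65
|line direction| = sqrt(8.45) = 2.9069
Distance = 30.65/sqrt(8.45) = 10.5439

10.5439


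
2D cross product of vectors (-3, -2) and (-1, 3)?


u x v = u_x*v_y - u_y*v_x = (-3)*3 - (-2)*(-1)
= (-9) - 2 = -11

-11


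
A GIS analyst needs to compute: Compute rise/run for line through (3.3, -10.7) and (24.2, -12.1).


slope = (y2-y1)/(x2-x1) = ((-12.1)-(-10.7))/(24.2-3.3) = (-1.4)/20.9 = -0.067

-0.067


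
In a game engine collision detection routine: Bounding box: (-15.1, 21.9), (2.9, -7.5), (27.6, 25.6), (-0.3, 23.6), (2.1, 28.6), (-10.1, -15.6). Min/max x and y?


x range: [-15.1, 27.6]
y range: [-15.6, 28.6]
Bounding box: (-15.1,-15.6) to (27.6,28.6)

(-15.1,-15.6) to (27.6,28.6)


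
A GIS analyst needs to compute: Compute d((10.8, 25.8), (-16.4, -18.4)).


dx=-27.2, dy=-44.2
d^2 = (-27.2)^2 + (-44.2)^2 = 2693.48
d = sqrt(2693.48) = 51.8987

51.8987


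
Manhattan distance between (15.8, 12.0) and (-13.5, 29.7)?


|15.8-(-13.5)| + |12-29.7| = 29.3 + 17.7 = 47

47


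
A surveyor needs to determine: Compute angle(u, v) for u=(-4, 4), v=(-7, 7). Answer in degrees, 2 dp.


u.v = 56, |u| = sqrt(32) = 5.6569, |v| = sqrt(98) = 9.8995
cos(theta) = u.v/(|u||v|) = 56/sqrt(3136) = 1
theta = acos(1) = 0 degrees

0 degrees


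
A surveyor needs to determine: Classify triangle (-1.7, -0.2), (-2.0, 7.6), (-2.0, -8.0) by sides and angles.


Side lengths squared: AB^2=60.93, BC^2=243.36, CA^2=60.93
Sorted: [60.93, 60.93, 243.36]
By sides: Isosceles, By angles: Obtuse

Isosceles, Obtuse


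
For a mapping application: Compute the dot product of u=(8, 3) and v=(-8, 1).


u . v = u_x*v_x + u_y*v_y = 8*(-8) + 3*1
= (-64) + 3 = -61

-61


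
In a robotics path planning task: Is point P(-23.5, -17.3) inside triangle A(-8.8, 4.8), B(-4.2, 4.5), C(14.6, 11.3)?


Cross products: AB x AP = -106.07, BC x BP = -278.6, CA x CP = 421.59
All same sign? no

No, outside


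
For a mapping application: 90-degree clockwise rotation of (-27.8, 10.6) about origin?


90° CW: (x,y) -> (y, -x)
(-27.8,10.6) -> (10.6, 27.8)

(10.6, 27.8)


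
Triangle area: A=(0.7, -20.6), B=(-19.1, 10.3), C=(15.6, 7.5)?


Area = |x_A(y_B-y_C) + x_B(y_C-y_A) + x_C(y_A-y_B)|/2
= |1.96 + (-536.71) + (-482.04)|/2
= 1016.79/2 = 508.395

508.395


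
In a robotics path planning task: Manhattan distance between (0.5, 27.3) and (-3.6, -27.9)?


|0.5-(-3.6)| + |27.3-(-27.9)| = 4.1 + 55.2 = 59.3

59.3


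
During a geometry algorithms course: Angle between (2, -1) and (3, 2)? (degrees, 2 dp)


u.v = 4, |u| = sqrt(5) = 2.2361, |v| = sqrt(13) = 3.6056
cos(theta) = u.v/(|u||v|) = 4/sqrt(65) = 0.496139
theta = acos(0.496139) = 60.26 degrees

60.26 degrees


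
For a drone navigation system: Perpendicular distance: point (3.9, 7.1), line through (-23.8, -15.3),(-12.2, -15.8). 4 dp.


|cross product| = 273.69
|line direction| = sqrt(134.81) = 11.6108
Distance = 273.69/sqrt(134.81) = 23.5721

23.5721


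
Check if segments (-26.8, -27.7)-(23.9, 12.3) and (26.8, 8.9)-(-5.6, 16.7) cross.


Cross products: d1=1603.92, d2=-87.54, d3=-288.38, d4=1403.08
d1*d2 < 0 and d3*d4 < 0? yes

Yes, they intersect


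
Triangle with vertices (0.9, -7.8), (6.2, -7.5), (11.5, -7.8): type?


Side lengths squared: AB^2=28.18, BC^2=28.18, CA^2=112.36
Sorted: [28.18, 28.18, 112.36]
By sides: Isosceles, By angles: Obtuse

Isosceles, Obtuse


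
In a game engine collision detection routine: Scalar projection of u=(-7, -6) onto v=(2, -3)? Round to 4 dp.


u.v = 4, |v| = sqrt(13) = 3.6056
Scalar projection = u.v / |v| = 4 / sqrt(13) = 1.1094

1.1094


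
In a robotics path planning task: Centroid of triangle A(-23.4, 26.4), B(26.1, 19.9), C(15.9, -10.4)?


Centroid = ((x_A+x_B+x_C)/3, (y_A+y_B+y_C)/3)
= (((-23.4)+26.1+15.9)/3, (26.4+19.9+(-10.4))/3)
= (6.2, 11.9667)

(6.2, 11.9667)


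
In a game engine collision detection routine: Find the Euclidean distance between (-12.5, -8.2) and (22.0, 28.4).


dx=34.5, dy=36.6
d^2 = 34.5^2 + 36.6^2 = 2529.81
d = sqrt(2529.81) = 50.2972

50.2972


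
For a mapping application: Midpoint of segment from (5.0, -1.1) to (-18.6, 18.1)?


M = ((5+(-18.6))/2, ((-1.1)+18.1)/2)
= (-6.8, 8.5)

(-6.8, 8.5)


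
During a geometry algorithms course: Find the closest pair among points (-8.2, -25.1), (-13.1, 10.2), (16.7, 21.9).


d(P0,P1) = 35.6385, d(P0,P2) = 53.1884, d(P1,P2) = 32.0145
Closest: P1 and P2

Closest pair: (-13.1, 10.2) and (16.7, 21.9), distance = 32.0145


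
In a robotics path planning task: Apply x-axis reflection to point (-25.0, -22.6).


Reflection over x-axis: (x,y) -> (x,-y)
(-25, -22.6) -> (-25, 22.6)

(-25, 22.6)


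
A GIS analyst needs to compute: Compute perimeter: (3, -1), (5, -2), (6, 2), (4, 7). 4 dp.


Sides: (3, -1)->(5, -2): sqrt(5) = 2.236068, (5, -2)->(6, 2): sqrt(17) = 4.123106, (6, 2)->(4, 7): sqrt(29) = 5.385165, (4, 7)->(3, -1): sqrt(65) = 8.062258
Sum = 19.806597
Perimeter = 19.8066

19.8066


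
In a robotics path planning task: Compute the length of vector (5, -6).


|u| = sqrt(5^2 + (-6)^2) = sqrt(61) = 7.8102

7.8102


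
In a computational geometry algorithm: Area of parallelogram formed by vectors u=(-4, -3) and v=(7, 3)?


|u x v| = |(-4)*3 - (-3)*7|
= |(-12) - (-21)| = 9

9


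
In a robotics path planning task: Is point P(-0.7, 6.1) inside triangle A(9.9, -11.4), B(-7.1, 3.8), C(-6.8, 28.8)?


Cross products: AB x AP = -136.38, BC x BP = -159.31, CA x CP = -133.87
All same sign? yes

Yes, inside


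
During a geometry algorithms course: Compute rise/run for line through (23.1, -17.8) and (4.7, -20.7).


slope = (y2-y1)/(x2-x1) = ((-20.7)-(-17.8))/(4.7-23.1) = (-2.9)/(-18.4) = 0.1576

0.1576


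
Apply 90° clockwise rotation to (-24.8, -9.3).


90° CW: (x,y) -> (y, -x)
(-24.8,-9.3) -> (-9.3, 24.8)

(-9.3, 24.8)


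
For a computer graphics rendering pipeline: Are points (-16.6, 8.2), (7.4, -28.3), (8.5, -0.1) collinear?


Cross product: (7.4-(-16.6))*((-0.1)-8.2) - ((-28.3)-8.2)*(8.5-(-16.6))
= 716.95

No, not collinear


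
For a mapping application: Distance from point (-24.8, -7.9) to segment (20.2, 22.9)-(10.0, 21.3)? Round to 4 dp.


Project P onto AB: t = 1 (clamped to [0,1])
Closest point on segment: (10, 21.3)
Distance: 45.4277

45.4277


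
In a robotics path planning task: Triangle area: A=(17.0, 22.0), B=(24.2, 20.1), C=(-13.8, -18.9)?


Area = |x_A(y_B-y_C) + x_B(y_C-y_A) + x_C(y_A-y_B)|/2
= |663 + (-989.78) + (-26.22)|/2
= 353/2 = 176.5

176.5


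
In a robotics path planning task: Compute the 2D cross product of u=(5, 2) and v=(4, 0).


u x v = u_x*v_y - u_y*v_x = 5*0 - 2*4
= 0 - 8 = -8

-8


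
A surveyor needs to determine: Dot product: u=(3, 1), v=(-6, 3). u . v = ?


u . v = u_x*v_x + u_y*v_y = 3*(-6) + 1*3
= (-18) + 3 = -15

-15


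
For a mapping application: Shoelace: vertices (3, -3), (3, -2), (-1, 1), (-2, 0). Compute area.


Shoelace sum: (3*(-2) - 3*(-3)) + (3*1 - (-1)*(-2)) + ((-1)*0 - (-2)*1) + ((-2)*(-3) - 3*0)
= 12
Area = |12|/2 = 6

6


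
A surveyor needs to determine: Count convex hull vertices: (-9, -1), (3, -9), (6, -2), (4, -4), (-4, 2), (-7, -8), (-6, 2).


Convex hull vertices (CCW): (-9, -1), (-7, -8), (3, -9), (6, -2), (-4, 2), (-6, 2)
Count = 6

6


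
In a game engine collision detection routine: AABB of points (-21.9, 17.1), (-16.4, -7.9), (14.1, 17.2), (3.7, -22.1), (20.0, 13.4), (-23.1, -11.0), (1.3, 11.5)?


x range: [-23.1, 20]
y range: [-22.1, 17.2]
Bounding box: (-23.1,-22.1) to (20,17.2)

(-23.1,-22.1) to (20,17.2)


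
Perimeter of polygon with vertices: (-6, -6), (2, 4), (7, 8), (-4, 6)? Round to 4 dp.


Sides: (-6, -6)->(2, 4): sqrt(164) = 12.806248, (2, 4)->(7, 8): sqrt(41) = 6.403124, (7, 8)->(-4, 6): sqrt(125) = 11.18034, (-4, 6)->(-6, -6): sqrt(148) = 12.165525
Sum = 42.555237
Perimeter = 42.5552

42.5552


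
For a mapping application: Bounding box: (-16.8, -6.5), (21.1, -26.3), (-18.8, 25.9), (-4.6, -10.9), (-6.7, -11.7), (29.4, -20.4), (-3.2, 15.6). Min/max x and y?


x range: [-18.8, 29.4]
y range: [-26.3, 25.9]
Bounding box: (-18.8,-26.3) to (29.4,25.9)

(-18.8,-26.3) to (29.4,25.9)


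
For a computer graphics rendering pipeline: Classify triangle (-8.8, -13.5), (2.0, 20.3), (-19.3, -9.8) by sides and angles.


Side lengths squared: AB^2=1259.08, BC^2=1359.7, CA^2=123.94
Sorted: [123.94, 1259.08, 1359.7]
By sides: Scalene, By angles: Acute

Scalene, Acute


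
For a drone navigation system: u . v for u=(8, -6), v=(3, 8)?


u . v = u_x*v_x + u_y*v_y = 8*3 + (-6)*8
= 24 + (-48) = -24

-24


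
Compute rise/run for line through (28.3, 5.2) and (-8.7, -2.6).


slope = (y2-y1)/(x2-x1) = ((-2.6)-5.2)/((-8.7)-28.3) = (-7.8)/(-37) = 0.2108

0.2108


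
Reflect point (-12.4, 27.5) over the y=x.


Reflection over y=x: (x,y) -> (y,x)
(-12.4, 27.5) -> (27.5, -12.4)

(27.5, -12.4)


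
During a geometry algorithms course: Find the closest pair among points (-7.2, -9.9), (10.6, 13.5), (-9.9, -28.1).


d(P0,P1) = 29.4007, d(P0,P2) = 18.3992, d(P1,P2) = 46.3768
Closest: P0 and P2

Closest pair: (-7.2, -9.9) and (-9.9, -28.1), distance = 18.3992


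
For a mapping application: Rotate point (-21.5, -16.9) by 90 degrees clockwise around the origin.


90° CW: (x,y) -> (y, -x)
(-21.5,-16.9) -> (-16.9, 21.5)

(-16.9, 21.5)


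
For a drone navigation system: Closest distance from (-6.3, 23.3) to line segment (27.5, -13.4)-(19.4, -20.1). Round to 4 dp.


Project P onto AB: t = 0.2524 (clamped to [0,1])
Closest point on segment: (25.4556, -15.0911)
Distance: 49.8226

49.8226


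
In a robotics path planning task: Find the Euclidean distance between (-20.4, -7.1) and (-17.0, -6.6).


dx=3.4, dy=0.5
d^2 = 3.4^2 + 0.5^2 = 11.81
d = sqrt(11.81) = 3.4366

3.4366


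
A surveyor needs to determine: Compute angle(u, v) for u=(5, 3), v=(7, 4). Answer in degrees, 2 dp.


u.v = 47, |u| = sqrt(34) = 5.831, |v| = sqrt(65) = 8.0623
cos(theta) = u.v/(|u||v|) = 47/sqrt(2210) = 0.999774
theta = acos(0.999774) = 1.22 degrees

1.22 degrees


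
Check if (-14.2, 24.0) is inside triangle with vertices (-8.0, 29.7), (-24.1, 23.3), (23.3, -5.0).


Cross products: AB x AP = 52.09, BC x BP = 313.35, CA x CP = 393.55
All same sign? yes

Yes, inside


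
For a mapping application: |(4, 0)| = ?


|u| = sqrt(4^2 + 0^2) = sqrt(16) = 4

4


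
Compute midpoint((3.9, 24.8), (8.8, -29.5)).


M = ((3.9+8.8)/2, (24.8+(-29.5))/2)
= (6.35, -2.35)

(6.35, -2.35)
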